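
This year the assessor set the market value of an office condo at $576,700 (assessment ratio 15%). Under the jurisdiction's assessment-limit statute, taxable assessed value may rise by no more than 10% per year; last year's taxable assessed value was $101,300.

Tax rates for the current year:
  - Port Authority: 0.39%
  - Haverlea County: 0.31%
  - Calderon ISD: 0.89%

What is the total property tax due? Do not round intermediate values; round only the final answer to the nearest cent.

$1,375.43

Uncapped assessed value = $576,700 × 0.15 = $86,505
Cap limit = $101,300 × 1.1 = $111,430
Taxable assessed value = min($86,505, $111,430) = $86,505 (cap does not bind)
Port Authority: $86,505 × 0.0039 = $337.3695
Haverlea County: $86,505 × 0.0031 = $268.1655
Calderon ISD: $86,505 × 0.0089 = $769.8945
Total = $1,375.4295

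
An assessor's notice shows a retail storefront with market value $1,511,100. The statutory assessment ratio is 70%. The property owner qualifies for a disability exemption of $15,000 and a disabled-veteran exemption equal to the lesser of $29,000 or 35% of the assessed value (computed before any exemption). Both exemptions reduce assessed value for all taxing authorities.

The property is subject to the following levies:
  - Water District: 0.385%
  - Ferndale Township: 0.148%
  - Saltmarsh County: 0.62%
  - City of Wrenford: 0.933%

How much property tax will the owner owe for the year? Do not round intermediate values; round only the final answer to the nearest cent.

Assessed value = $1,511,100 × 0.7 = $1,057,770
Disabled-veteran exemption = min($29,000, 35% × $1,057,770) = min($29,000, $370,219.5) = $29,000 (dollar cap binds)
Taxable value = $1,057,770 − $15,000 − $29,000 = $1,013,770
Water District: $1,013,770 × 0.00385 = $3,903.0145
Ferndale Township: $1,013,770 × 0.00148 = $1,500.3796
Saltmarsh County: $1,013,770 × 0.0062 = $6,285.374
City of Wrenford: $1,013,770 × 0.00933 = $9,458.4741
Total = $21,147.2422

$21,147.24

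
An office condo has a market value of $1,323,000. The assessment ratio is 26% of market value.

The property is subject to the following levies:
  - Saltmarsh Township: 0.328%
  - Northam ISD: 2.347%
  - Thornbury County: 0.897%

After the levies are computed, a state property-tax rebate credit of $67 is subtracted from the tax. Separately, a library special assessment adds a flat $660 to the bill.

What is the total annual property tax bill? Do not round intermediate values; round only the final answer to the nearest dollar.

$12,880

Assessed value = $1,323,000 × 0.26 = $343,980
Saltmarsh Township: $343,980 × 0.00328 = $1,128.2544
Northam ISD: $343,980 × 0.02347 = $8,073.2106
Thornbury County: $343,980 × 0.00897 = $3,085.5006
Levies subtotal = $12,286.9656
After credit = $12,286.9656 − $67 = $12,219.9656
Total = $12,219.9656 + $660 = $12,879.9656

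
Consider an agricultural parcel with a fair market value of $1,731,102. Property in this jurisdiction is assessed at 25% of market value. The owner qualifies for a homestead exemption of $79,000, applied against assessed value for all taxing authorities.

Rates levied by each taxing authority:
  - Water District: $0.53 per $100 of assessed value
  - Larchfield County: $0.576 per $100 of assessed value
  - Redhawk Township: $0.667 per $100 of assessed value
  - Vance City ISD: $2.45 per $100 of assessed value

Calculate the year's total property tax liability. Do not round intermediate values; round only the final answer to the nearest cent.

$14,939.94

Assessed value = $1,731,102 × 0.25 = $432,775.5
Taxable value = $432,775.5 − $79,000 = $353,775.5
Water District: $353,775.5 × 0.0053 = $1,875.01015
Larchfield County: $353,775.5 × 0.00576 = $2,037.74688
Redhawk Township: $353,775.5 × 0.00667 = $2,359.682585
Vance City ISD: $353,775.5 × 0.0245 = $8,667.49975
Total = $1,875.01015 + $2,037.74688 + $2,359.682585 + $8,667.49975 = $14,939.939365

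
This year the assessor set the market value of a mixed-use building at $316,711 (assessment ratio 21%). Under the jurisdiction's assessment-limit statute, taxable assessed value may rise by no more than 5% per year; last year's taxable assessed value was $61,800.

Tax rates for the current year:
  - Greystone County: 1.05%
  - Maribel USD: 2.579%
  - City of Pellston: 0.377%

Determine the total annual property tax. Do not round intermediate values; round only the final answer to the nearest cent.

$2,599.49

Uncapped assessed value = $316,711 × 0.21 = $66,509.31
Cap limit = $61,800 × 1.05 = $64,890
Taxable assessed value = min($66,509.31, $64,890) = $64,890 (cap binds)
Greystone County: $64,890 × 0.0105 = $681.345
Maribel USD: $64,890 × 0.02579 = $1,673.5131
City of Pellston: $64,890 × 0.00377 = $244.6353
Total = $2,599.4934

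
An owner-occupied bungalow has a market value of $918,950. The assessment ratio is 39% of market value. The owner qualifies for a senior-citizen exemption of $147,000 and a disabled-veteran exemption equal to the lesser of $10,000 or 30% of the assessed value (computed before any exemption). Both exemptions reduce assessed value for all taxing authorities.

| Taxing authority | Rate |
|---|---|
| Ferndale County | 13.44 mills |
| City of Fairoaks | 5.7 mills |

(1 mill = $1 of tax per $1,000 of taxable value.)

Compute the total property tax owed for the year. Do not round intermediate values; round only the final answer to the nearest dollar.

Assessed value = $918,950 × 0.39 = $358,390.5
Disabled-veteran exemption = min($10,000, 30% × $358,390.5) = min($10,000, $107,517.15) = $10,000 (dollar cap binds)
Taxable value = $358,390.5 − $147,000 − $10,000 = $201,390.5
Ferndale County: $201,390.5 × 0.01344 = $2,706.68832
City of Fairoaks: $201,390.5 × 0.0057 = $1,147.92585
Total = $3,854.61417

$3,855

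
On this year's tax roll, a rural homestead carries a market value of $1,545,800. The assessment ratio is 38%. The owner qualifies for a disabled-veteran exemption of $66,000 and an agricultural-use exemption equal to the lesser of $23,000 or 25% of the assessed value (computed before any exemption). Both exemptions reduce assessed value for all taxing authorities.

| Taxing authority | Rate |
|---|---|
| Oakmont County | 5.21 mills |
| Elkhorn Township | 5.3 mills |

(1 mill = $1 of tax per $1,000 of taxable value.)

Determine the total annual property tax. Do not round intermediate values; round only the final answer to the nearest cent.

$5,238.23

Assessed value = $1,545,800 × 0.38 = $587,404
Agricultural-use exemption = min($23,000, 25% × $587,404) = min($23,000, $146,851) = $23,000 (dollar cap binds)
Taxable value = $587,404 − $66,000 − $23,000 = $498,404
Oakmont County: $498,404 × 0.00521 = $2,596.68484
Elkhorn Township: $498,404 × 0.0053 = $2,641.5412
Total = $5,238.22604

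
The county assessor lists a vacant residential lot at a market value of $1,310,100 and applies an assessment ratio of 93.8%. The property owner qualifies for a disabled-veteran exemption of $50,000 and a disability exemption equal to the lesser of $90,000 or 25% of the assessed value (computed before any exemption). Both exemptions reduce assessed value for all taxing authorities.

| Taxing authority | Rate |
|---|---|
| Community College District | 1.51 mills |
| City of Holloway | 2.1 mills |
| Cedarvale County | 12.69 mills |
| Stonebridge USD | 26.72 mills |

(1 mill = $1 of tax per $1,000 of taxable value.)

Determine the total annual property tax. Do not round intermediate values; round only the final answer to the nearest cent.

$46,843.35

Assessed value = $1,310,100 × 0.938 = $1,228,873.8
Disability exemption = min($90,000, 25% × $1,228,873.8) = min($90,000, $307,218.45) = $90,000 (dollar cap binds)
Taxable value = $1,228,873.8 − $50,000 − $90,000 = $1,088,873.8
Community College District: $1,088,873.8 × 0.00151 = $1,644.199438
City of Holloway: $1,088,873.8 × 0.0021 = $2,286.63498
Cedarvale County: $1,088,873.8 × 0.01269 = $13,817.808522
Stonebridge USD: $1,088,873.8 × 0.02672 = $29,094.707936
Total = $46,843.350876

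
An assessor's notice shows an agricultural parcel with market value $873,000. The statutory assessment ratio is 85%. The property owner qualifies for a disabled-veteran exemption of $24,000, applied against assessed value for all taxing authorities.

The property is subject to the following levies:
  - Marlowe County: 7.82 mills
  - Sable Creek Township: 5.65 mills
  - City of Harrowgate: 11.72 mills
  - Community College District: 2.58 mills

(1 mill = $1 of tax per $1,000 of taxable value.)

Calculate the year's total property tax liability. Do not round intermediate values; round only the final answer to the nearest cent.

$19,940.25

Assessed value = $873,000 × 0.85 = $742,050
Taxable value = $742,050 − $24,000 = $718,050
Marlowe County: $718,050 × 0.00782 = $5,615.151
Sable Creek Township: $718,050 × 0.00565 = $4,056.9825
City of Harrowgate: $718,050 × 0.01172 = $8,415.546
Community College District: $718,050 × 0.00258 = $1,852.569
Total = $5,615.151 + $4,056.9825 + $8,415.546 + $1,852.569 = $19,940.2485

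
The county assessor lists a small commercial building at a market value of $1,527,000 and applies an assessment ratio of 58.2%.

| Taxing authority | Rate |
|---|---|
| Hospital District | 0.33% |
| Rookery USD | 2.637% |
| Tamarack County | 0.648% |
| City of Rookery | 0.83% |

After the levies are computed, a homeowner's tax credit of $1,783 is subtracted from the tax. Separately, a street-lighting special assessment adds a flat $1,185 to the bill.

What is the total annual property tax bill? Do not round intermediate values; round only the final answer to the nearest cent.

$38,905.34

Assessed value = $1,527,000 × 0.582 = $888,714
Hospital District: $888,714 × 0.0033 = $2,932.7562
Rookery USD: $888,714 × 0.02637 = $23,435.38818
Tamarack County: $888,714 × 0.00648 = $5,758.86672
City of Rookery: $888,714 × 0.0083 = $7,376.3262
Levies subtotal = $39,503.3373
After credit = $39,503.3373 − $1,783 = $37,720.3373
Total = $37,720.3373 + $1,185 = $38,905.3373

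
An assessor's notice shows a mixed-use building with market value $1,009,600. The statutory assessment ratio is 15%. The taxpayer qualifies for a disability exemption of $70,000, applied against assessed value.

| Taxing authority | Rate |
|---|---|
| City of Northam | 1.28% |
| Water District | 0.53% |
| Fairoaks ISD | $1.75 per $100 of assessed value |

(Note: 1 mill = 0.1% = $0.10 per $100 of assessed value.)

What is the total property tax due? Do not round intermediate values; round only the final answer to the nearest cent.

$2,899.26

Assessed value = $1,009,600 × 0.15 = $151,440
Taxable value = $151,440 − $70,000 = $81,440
City of Northam: $81,440 × 0.0128 = $1,042.432
Water District: $81,440 × 0.0053 = $431.632
Fairoaks ISD: $81,440 × 0.0175 = $1,425.2
Total = $2,899.264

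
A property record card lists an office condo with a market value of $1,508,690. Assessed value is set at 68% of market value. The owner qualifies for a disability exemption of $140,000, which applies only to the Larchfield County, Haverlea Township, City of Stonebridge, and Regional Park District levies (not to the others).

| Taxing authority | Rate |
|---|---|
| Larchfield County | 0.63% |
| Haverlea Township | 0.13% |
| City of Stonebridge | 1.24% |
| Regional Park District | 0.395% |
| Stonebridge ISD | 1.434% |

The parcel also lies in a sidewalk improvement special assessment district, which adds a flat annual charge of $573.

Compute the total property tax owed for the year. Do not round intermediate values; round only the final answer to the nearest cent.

$36,502.06

Assessed value = $1,508,690 × 0.68 = $1,025,909.2
Larchfield County: ($1,025,909.2 − $140,000) × 0.0063 = $885,909.2 × 0.0063 = $5,581.22796
Haverlea Township: ($1,025,909.2 − $140,000) × 0.0013 = $885,909.2 × 0.0013 = $1,151.68196
City of Stonebridge: ($1,025,909.2 − $140,000) × 0.0124 = $885,909.2 × 0.0124 = $10,985.27408
Regional Park District: ($1,025,909.2 − $140,000) × 0.00395 = $885,909.2 × 0.00395 = $3,499.34134
Stonebridge ISD: $1,025,909.2 × 0.01434 = $14,711.537928
Levies subtotal = $35,929.063268
Total = $35,929.063268 + $573 = $36,502.063268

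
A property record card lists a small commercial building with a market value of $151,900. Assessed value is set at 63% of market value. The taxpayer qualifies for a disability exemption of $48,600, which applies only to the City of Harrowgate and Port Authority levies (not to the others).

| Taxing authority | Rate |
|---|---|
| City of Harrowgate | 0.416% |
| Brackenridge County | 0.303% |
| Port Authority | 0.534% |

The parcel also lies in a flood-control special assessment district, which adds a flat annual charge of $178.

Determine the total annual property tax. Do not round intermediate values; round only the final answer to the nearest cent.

Assessed value = $151,900 × 0.63 = $95,697
City of Harrowgate: ($95,697 − $48,600) × 0.00416 = $47,097 × 0.00416 = $195.92352
Brackenridge County: $95,697 × 0.00303 = $289.96191
Port Authority: ($95,697 − $48,600) × 0.00534 = $47,097 × 0.00534 = $251.49798
Levies subtotal = $737.38341
Total = $737.38341 + $178 = $915.38341

$915.38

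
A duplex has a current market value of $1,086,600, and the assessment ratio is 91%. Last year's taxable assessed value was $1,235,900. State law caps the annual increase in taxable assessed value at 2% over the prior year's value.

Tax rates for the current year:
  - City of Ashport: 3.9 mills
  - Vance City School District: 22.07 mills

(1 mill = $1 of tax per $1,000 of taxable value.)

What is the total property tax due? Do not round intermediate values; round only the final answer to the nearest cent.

Uncapped assessed value = $1,086,600 × 0.91 = $988,806
Cap limit = $1,235,900 × 1.02 = $1,260,618
Taxable assessed value = min($988,806, $1,260,618) = $988,806 (cap does not bind)
City of Ashport: $988,806 × 0.0039 = $3,856.3434
Vance City School District: $988,806 × 0.02207 = $21,822.94842
Total = $25,679.29182

$25,679.29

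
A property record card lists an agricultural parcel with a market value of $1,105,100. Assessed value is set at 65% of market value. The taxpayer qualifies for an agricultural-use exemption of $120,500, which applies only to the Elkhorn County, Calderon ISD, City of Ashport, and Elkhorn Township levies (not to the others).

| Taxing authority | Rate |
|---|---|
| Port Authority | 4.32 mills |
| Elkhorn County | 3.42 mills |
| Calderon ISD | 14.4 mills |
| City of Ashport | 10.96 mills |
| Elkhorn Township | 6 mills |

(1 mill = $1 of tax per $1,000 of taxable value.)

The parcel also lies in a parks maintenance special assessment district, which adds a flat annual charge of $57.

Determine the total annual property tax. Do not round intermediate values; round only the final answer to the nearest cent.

Assessed value = $1,105,100 × 0.65 = $718,315
Port Authority: $718,315 × 0.00432 = $3,103.1208
Elkhorn County: ($718,315 − $120,500) × 0.00342 = $597,815 × 0.00342 = $2,044.5273
Calderon ISD: ($718,315 − $120,500) × 0.0144 = $597,815 × 0.0144 = $8,608.536
City of Ashport: ($718,315 − $120,500) × 0.01096 = $597,815 × 0.01096 = $6,552.0524
Elkhorn Township: ($718,315 − $120,500) × 0.006 = $597,815 × 0.006 = $3,586.89
Levies subtotal = $23,895.1265
Total = $23,895.1265 + $57 = $23,952.1265

$23,952.13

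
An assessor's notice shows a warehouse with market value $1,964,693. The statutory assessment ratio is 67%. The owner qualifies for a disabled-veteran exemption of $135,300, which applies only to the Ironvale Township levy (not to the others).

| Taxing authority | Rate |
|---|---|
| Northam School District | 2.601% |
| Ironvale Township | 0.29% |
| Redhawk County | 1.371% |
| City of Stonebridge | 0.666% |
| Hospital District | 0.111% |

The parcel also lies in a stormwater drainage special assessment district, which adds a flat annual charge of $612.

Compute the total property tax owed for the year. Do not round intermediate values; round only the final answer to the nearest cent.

Assessed value = $1,964,693 × 0.67 = $1,316,344.31
Northam School District: $1,316,344.31 × 0.02601 = $34,238.1155031
Ironvale Township: ($1,316,344.31 − $135,300) × 0.0029 = $1,181,044.31 × 0.0029 = $3,425.028499
Redhawk County: $1,316,344.31 × 0.01371 = $18,047.0804901
City of Stonebridge: $1,316,344.31 × 0.00666 = $8,766.8531046
Hospital District: $1,316,344.31 × 0.00111 = $1,461.1421841
Levies subtotal = $65,938.2197809
Total = $65,938.2197809 + $612 = $66,550.2197809

$66,550.22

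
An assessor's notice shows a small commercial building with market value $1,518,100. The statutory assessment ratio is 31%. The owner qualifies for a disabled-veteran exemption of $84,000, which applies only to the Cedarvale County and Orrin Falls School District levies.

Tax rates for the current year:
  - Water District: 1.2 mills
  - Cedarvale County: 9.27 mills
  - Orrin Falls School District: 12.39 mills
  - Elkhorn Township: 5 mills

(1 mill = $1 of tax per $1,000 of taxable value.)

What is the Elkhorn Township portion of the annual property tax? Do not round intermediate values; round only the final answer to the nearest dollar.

$2,353

Assessed value = $1,518,100 × 0.31 = $470,611
Elkhorn Township taxable value = $470,611 (exemption does not apply)
Elkhorn Township levy = $470,611 × 0.005 = $2,353.055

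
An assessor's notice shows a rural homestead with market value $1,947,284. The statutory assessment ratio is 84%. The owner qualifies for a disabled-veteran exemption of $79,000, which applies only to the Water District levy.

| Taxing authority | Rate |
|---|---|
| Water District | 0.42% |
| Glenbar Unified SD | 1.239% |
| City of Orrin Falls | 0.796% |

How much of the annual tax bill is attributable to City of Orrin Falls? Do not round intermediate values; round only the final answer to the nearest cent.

$13,020.32

Assessed value = $1,947,284 × 0.84 = $1,635,718.56
City of Orrin Falls taxable value = $1,635,718.56 (exemption does not apply)
City of Orrin Falls levy = $1,635,718.56 × 0.00796 = $13,020.3197376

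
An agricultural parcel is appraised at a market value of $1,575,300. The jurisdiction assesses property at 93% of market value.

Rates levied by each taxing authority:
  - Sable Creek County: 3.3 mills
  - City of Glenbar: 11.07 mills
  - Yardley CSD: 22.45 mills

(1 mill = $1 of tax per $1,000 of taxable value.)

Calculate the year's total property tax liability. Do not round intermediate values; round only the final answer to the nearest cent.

Assessed value = $1,575,300 × 0.93 = $1,465,029
Sable Creek County: $1,465,029 × 0.0033 = $4,834.5957
City of Glenbar: $1,465,029 × 0.01107 = $16,217.87103
Yardley CSD: $1,465,029 × 0.02245 = $32,889.90105
Total = $4,834.5957 + $16,217.87103 + $32,889.90105 = $53,942.36778

$53,942.37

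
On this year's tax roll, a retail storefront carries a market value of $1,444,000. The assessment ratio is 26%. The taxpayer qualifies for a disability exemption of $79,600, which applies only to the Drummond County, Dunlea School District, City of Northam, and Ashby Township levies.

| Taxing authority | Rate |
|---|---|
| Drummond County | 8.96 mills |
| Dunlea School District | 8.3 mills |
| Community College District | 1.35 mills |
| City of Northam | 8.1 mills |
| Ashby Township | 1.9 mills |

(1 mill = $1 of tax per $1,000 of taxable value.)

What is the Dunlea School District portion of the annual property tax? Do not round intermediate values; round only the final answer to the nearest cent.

Assessed value = $1,444,000 × 0.26 = $375,440
Dunlea School District taxable value = $375,440 − $79,600 = $295,840
Dunlea School District levy = $295,840 × 0.0083 = $2,455.472

$2,455.47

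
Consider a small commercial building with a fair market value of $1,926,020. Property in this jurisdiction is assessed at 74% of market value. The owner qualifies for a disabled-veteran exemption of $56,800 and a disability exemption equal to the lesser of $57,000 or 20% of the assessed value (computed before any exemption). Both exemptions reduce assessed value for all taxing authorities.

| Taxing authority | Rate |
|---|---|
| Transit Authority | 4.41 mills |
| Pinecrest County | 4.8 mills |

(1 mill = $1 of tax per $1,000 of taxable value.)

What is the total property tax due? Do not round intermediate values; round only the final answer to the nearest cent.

Assessed value = $1,926,020 × 0.74 = $1,425,254.8
Disability exemption = min($57,000, 20% × $1,425,254.8) = min($57,000, $285,050.96) = $57,000 (dollar cap binds)
Taxable value = $1,425,254.8 − $56,800 − $57,000 = $1,311,454.8
Transit Authority: $1,311,454.8 × 0.00441 = $5,783.515668
Pinecrest County: $1,311,454.8 × 0.0048 = $6,294.98304
Total = $12,078.498708

$12,078.50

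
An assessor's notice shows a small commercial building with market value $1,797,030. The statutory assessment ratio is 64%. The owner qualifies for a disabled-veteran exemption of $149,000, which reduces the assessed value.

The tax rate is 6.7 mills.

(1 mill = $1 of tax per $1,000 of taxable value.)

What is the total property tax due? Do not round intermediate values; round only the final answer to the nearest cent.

$6,707.36

Assessed value = $1,797,030 × 0.64 = $1,150,099.2
Taxable value = $1,150,099.2 − $149,000 = $1,001,099.2
Tax = $1,001,099.2 × 0.0067 = $6,707.36464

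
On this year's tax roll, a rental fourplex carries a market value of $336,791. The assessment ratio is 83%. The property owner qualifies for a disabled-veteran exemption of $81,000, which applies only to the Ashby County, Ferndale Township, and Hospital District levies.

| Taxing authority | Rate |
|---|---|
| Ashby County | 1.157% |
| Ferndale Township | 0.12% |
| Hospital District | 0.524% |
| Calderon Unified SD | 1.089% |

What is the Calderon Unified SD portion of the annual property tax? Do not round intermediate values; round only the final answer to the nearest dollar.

$3,044

Assessed value = $336,791 × 0.83 = $279,536.53
Calderon Unified SD taxable value = $279,536.53 (exemption does not apply)
Calderon Unified SD levy = $279,536.53 × 0.01089 = $3,044.1528117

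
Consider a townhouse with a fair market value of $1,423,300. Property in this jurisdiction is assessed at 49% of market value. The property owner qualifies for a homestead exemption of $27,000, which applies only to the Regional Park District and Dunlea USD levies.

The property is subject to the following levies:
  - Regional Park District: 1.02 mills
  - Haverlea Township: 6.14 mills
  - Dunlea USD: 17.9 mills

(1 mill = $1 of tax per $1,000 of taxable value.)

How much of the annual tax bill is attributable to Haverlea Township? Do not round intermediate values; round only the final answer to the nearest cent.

Assessed value = $1,423,300 × 0.49 = $697,417
Haverlea Township taxable value = $697,417 (exemption does not apply)
Haverlea Township levy = $697,417 × 0.00614 = $4,282.14038

$4,282.14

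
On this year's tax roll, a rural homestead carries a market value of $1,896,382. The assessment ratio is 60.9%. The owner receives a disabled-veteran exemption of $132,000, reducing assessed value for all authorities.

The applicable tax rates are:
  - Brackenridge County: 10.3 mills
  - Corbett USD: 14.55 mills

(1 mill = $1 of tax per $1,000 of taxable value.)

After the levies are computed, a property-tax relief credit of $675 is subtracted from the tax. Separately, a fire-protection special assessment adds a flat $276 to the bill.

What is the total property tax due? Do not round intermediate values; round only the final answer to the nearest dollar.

Assessed value = $1,896,382 × 0.609 = $1,154,896.638
Taxable value = $1,154,896.638 − $132,000 = $1,022,896.638
Brackenridge County: $1,022,896.638 × 0.0103 = $10,535.8353714
Corbett USD: $1,022,896.638 × 0.01455 = $14,883.1460829
Levies subtotal = $25,418.9814543
After credit = $25,418.9814543 − $675 = $24,743.9814543
Total = $24,743.9814543 + $276 = $25,019.9814543

$25,020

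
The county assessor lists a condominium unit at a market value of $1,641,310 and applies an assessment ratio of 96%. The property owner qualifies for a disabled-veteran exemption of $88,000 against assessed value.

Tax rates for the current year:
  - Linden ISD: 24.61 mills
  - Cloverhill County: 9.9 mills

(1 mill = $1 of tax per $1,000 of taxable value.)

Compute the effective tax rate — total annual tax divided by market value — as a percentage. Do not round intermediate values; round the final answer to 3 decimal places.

3.128%

Assessed value = $1,641,310 × 0.96 = $1,575,657.6
Taxable value = $1,575,657.6 − $88,000 = $1,487,657.6
Linden ISD: $1,487,657.6 × 0.02461 = $36,611.253536
Cloverhill County: $1,487,657.6 × 0.0099 = $14,727.81024
Total tax = $51,339.063776
Effective rate = $51,339.063776 ÷ $1,641,310 = 3.128% of market value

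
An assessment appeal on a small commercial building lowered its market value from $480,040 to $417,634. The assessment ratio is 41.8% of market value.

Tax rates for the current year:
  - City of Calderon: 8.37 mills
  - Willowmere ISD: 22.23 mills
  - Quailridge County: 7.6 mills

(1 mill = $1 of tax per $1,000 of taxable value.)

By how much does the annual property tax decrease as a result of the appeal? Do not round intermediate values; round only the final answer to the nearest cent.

Old assessed value = $480,040 × 0.418 = $200,656.72
New assessed value = $417,634 × 0.418 = $174,571.012
Combined rate = 0.00837 + 0.02223 + 0.0076 = 0.0382
Old tax = $200,656.72 × 0.0382 = $7,665.086704
New tax = $174,571.012 × 0.0382 = $6,668.6126584
Reduction = $7,665.086704 − $6,668.6126584 = $996.4740456

$996.47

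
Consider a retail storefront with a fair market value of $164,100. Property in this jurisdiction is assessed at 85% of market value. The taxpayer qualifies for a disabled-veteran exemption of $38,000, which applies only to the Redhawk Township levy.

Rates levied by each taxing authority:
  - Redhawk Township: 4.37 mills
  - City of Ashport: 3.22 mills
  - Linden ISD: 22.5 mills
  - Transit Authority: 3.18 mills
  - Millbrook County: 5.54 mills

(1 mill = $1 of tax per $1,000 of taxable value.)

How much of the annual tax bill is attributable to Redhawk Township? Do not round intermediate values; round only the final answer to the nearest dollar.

$443

Assessed value = $164,100 × 0.85 = $139,485
Redhawk Township taxable value = $139,485 − $38,000 = $101,485
Redhawk Township levy = $101,485 × 0.00437 = $443.48945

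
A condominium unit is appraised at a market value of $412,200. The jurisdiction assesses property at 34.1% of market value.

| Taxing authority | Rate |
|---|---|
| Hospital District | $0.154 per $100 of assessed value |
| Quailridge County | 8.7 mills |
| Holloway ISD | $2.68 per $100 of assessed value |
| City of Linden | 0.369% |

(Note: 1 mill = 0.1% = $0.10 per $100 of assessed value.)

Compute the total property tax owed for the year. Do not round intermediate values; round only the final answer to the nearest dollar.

$5,725

Assessed value = $412,200 × 0.341 = $140,560.2
Hospital District: $140,560.2 × 0.00154 = $216.462708
Quailridge County: $140,560.2 × 0.0087 = $1,222.87374
Holloway ISD: $140,560.2 × 0.0268 = $3,767.01336
City of Linden: $140,560.2 × 0.00369 = $518.667138
Total = $5,725.016946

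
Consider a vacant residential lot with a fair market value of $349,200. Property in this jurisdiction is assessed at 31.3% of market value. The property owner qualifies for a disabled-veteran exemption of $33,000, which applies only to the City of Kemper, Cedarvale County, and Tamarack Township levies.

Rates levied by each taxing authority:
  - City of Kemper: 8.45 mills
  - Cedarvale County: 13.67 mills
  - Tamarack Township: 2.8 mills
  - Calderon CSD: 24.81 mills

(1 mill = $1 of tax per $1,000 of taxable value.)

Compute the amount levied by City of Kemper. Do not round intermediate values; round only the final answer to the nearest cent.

Assessed value = $349,200 × 0.313 = $109,299.6
City of Kemper taxable value = $109,299.6 − $33,000 = $76,299.6
City of Kemper levy = $76,299.6 × 0.00845 = $644.73162

$644.73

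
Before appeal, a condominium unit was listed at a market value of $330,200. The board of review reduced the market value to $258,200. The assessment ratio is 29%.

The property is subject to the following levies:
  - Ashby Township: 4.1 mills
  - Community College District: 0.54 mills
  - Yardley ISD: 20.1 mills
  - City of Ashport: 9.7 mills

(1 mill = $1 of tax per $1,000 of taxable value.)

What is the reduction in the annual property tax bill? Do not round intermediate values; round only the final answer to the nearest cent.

$719.11

Old assessed value = $330,200 × 0.29 = $95,758
New assessed value = $258,200 × 0.29 = $74,878
Combined rate = 0.0041 + 0.00054 + 0.0201 + 0.0097 = 0.03444
Old tax = $95,758 × 0.03444 = $3,297.90552
New tax = $74,878 × 0.03444 = $2,578.79832
Reduction = $3,297.90552 − $2,578.79832 = $719.1072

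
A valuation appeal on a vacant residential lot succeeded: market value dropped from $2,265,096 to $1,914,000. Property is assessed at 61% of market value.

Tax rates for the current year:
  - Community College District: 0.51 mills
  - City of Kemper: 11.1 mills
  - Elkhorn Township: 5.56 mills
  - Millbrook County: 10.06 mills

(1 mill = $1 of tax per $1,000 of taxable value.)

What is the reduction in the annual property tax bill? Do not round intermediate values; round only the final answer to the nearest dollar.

$5,832

Old assessed value = $2,265,096 × 0.61 = $1,381,708.56
New assessed value = $1,914,000 × 0.61 = $1,167,540
Combined rate = 0.00051 + 0.0111 + 0.00556 + 0.01006 = 0.02723
Old tax = $1,381,708.56 × 0.02723 = $37,623.9240888
New tax = $1,167,540 × 0.02723 = $31,792.1142
Reduction = $37,623.9240888 − $31,792.1142 = $5,831.8098888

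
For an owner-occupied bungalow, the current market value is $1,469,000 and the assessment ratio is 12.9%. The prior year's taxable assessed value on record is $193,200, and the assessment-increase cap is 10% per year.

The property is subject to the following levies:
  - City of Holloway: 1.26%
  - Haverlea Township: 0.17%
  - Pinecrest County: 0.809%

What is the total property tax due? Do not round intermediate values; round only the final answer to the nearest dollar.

$4,243

Uncapped assessed value = $1,469,000 × 0.129 = $189,501
Cap limit = $193,200 × 1.1 = $212,520
Taxable assessed value = min($189,501, $212,520) = $189,501 (cap does not bind)
City of Holloway: $189,501 × 0.0126 = $2,387.7126
Haverlea Township: $189,501 × 0.0017 = $322.1517
Pinecrest County: $189,501 × 0.00809 = $1,533.06309
Total = $4,242.92739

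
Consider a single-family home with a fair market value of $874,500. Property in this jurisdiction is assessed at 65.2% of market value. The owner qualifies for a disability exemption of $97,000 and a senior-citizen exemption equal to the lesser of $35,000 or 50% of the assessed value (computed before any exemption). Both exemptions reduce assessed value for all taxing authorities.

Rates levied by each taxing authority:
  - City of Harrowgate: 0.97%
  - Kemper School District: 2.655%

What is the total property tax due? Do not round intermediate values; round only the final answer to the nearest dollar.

Assessed value = $874,500 × 0.652 = $570,174
Senior-citizen exemption = min($35,000, 50% × $570,174) = min($35,000, $285,087) = $35,000 (dollar cap binds)
Taxable value = $570,174 − $97,000 − $35,000 = $438,174
City of Harrowgate: $438,174 × 0.0097 = $4,250.2878
Kemper School District: $438,174 × 0.02655 = $11,633.5197
Total = $15,883.8075

$15,884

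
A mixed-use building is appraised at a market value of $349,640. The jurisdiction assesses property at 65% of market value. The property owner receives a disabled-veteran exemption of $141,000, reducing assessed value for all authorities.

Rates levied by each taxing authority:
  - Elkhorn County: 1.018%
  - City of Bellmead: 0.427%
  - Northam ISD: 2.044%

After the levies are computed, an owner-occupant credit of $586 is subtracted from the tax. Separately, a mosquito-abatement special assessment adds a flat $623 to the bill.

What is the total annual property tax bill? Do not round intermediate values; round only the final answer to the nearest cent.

Assessed value = $349,640 × 0.65 = $227,266
Taxable value = $227,266 − $141,000 = $86,266
Elkhorn County: $86,266 × 0.01018 = $878.18788
City of Bellmead: $86,266 × 0.00427 = $368.35582
Northam ISD: $86,266 × 0.02044 = $1,763.27704
Levies subtotal = $3,009.82074
After credit = $3,009.82074 − $586 = $2,423.82074
Total = $2,423.82074 + $623 = $3,046.82074

$3,046.82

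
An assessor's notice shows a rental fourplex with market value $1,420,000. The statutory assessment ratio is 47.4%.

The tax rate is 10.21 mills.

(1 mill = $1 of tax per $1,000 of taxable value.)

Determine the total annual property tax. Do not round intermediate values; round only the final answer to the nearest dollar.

Assessed value = $1,420,000 × 0.474 = $673,080
Tax = $673,080 × 0.01021 = $6,872.1468

$6,872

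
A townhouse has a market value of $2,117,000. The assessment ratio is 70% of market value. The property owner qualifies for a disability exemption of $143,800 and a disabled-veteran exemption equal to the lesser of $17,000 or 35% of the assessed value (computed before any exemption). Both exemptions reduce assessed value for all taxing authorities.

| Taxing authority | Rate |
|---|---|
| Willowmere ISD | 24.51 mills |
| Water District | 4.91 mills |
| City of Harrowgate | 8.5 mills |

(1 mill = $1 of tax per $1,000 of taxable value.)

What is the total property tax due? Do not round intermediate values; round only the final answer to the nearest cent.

Assessed value = $2,117,000 × 0.7 = $1,481,900
Disabled-veteran exemption = min($17,000, 35% × $1,481,900) = min($17,000, $518,665) = $17,000 (dollar cap binds)
Taxable value = $1,481,900 − $143,800 − $17,000 = $1,321,100
Willowmere ISD: $1,321,100 × 0.02451 = $32,380.161
Water District: $1,321,100 × 0.00491 = $6,486.601
City of Harrowgate: $1,321,100 × 0.0085 = $11,229.35
Total = $50,096.112

$50,096.11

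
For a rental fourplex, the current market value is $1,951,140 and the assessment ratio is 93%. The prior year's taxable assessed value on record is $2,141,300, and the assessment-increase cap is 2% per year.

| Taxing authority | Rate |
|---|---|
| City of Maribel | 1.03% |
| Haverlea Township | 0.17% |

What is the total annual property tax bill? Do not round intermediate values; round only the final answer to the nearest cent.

$21,774.72

Uncapped assessed value = $1,951,140 × 0.93 = $1,814,560.2
Cap limit = $2,141,300 × 1.02 = $2,184,126
Taxable assessed value = min($1,814,560.2, $2,184,126) = $1,814,560.2 (cap does not bind)
City of Maribel: $1,814,560.2 × 0.0103 = $18,689.97006
Haverlea Township: $1,814,560.2 × 0.0017 = $3,084.75234
Total = $21,774.7224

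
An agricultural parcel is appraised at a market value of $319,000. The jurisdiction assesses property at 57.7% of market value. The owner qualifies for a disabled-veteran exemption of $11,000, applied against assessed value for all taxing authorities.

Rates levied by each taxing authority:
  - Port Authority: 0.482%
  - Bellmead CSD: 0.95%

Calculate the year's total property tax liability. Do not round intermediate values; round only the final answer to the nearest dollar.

$2,478

Assessed value = $319,000 × 0.577 = $184,063
Taxable value = $184,063 − $11,000 = $173,063
Port Authority: $173,063 × 0.00482 = $834.16366
Bellmead CSD: $173,063 × 0.0095 = $1,644.0985
Total = $834.16366 + $1,644.0985 = $2,478.26216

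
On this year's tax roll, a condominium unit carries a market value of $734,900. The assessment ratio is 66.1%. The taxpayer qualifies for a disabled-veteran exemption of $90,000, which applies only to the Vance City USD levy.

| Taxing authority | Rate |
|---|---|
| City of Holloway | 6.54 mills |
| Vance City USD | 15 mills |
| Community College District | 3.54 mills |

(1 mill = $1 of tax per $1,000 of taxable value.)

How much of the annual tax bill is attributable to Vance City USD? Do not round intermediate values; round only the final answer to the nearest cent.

$5,936.53

Assessed value = $734,900 × 0.661 = $485,768.9
Vance City USD taxable value = $485,768.9 − $90,000 = $395,768.9
Vance City USD levy = $395,768.9 × 0.015 = $5,936.5335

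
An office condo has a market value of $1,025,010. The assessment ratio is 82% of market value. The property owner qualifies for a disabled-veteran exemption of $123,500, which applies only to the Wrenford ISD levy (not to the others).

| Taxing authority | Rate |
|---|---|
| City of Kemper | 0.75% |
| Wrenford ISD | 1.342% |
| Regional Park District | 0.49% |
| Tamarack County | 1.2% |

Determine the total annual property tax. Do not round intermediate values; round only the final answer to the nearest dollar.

Assessed value = $1,025,010 × 0.82 = $840,508.2
City of Kemper: $840,508.2 × 0.0075 = $6,303.8115
Wrenford ISD: ($840,508.2 − $123,500) × 0.01342 = $717,008.2 × 0.01342 = $9,622.250044
Regional Park District: $840,508.2 × 0.0049 = $4,118.49018
Tamarack County: $840,508.2 × 0.012 = $10,086.0984
Total = $30,130.650124

$30,131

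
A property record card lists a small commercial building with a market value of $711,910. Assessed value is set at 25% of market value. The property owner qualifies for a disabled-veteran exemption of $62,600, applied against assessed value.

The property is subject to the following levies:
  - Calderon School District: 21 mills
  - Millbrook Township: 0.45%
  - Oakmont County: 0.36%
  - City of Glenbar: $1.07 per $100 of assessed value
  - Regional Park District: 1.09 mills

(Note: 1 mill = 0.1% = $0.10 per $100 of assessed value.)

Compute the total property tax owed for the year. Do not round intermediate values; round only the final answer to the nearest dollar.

$4,718

Assessed value = $711,910 × 0.25 = $177,977.5
Taxable value = $177,977.5 − $62,600 = $115,377.5
Calderon School District: $115,377.5 × 0.021 = $2,422.9275
Millbrook Township: $115,377.5 × 0.0045 = $519.19875
Oakmont County: $115,377.5 × 0.0036 = $415.359
City of Glenbar: $115,377.5 × 0.0107 = $1,234.53925
Regional Park District: $115,377.5 × 0.00109 = $125.761475
Total = $4,717.785975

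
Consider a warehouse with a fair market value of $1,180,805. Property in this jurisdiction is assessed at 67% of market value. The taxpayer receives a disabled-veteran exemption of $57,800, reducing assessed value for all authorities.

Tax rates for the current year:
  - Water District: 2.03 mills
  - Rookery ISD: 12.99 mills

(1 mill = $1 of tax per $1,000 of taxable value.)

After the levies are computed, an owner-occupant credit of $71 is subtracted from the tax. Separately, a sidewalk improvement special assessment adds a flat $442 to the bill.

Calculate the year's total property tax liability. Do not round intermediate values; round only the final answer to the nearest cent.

$11,385.76

Assessed value = $1,180,805 × 0.67 = $791,139.35
Taxable value = $791,139.35 − $57,800 = $733,339.35
Water District: $733,339.35 × 0.00203 = $1,488.6788805
Rookery ISD: $733,339.35 × 0.01299 = $9,526.0781565
Levies subtotal = $11,014.757037
After credit = $11,014.757037 − $71 = $10,943.757037
Total = $10,943.757037 + $442 = $11,385.757037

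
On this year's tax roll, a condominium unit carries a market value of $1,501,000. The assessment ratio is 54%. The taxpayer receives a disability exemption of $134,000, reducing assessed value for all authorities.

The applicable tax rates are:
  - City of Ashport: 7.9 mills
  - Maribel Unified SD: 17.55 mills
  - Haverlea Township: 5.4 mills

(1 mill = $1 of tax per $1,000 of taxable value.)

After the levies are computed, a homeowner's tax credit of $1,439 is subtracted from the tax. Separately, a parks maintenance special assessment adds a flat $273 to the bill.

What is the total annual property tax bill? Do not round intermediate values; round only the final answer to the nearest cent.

Assessed value = $1,501,000 × 0.54 = $810,540
Taxable value = $810,540 − $134,000 = $676,540
City of Ashport: $676,540 × 0.0079 = $5,344.666
Maribel Unified SD: $676,540 × 0.01755 = $11,873.277
Haverlea Township: $676,540 × 0.0054 = $3,653.316
Levies subtotal = $20,871.259
After credit = $20,871.259 − $1,439 = $19,432.259
Total = $19,432.259 + $273 = $19,705.259

$19,705.26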